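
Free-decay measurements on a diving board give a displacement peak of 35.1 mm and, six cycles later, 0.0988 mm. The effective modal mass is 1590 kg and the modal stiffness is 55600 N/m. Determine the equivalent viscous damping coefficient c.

2890 N·s/m

Logarithmic decrement δ = (1/n)·ln(x₀/x_n) = (1/6)·ln(35.1/0.0988) = (1/6)·ln(355.3) = 0.9788.
ζ = δ/√(4π² + δ²) = 0.9788/√(39.48 + 0.958) = 0.9788/6.359 = 0.1539.
c = ζ · 2√(km) = 0.1539 × 2√(55600 × 1590) = 0.1539 × 18800 = 2895 N·s/m.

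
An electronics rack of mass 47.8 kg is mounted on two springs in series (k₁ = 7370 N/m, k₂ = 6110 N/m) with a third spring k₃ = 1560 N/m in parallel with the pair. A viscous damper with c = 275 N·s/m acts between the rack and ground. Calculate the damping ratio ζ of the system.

0.284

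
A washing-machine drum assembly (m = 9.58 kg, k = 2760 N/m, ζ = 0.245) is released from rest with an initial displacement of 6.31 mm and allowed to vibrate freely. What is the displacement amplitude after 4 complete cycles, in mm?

Logarithmic decrement δ = 2πζ/√(1 − ζ²) = 2π × 0.2450/√(1 − 0.0600) = 1.588.
After n cycles, x_n/x₀ = e^(−nδ), so x_4 = 6.31 × e^(−4 × 1.588) = 6.31 × 0.001745 = 0.01101 mm.

0.0110 mm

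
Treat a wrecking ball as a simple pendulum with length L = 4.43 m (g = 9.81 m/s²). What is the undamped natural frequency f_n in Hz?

For a simple pendulum ω_n = √(g/L) = √(9.81/4.43) = √2.214 = 1.488 rad/s.
f_n = ω_n/(2π) = 1.488/6.283 = 0.2368 Hz.

0.237 Hz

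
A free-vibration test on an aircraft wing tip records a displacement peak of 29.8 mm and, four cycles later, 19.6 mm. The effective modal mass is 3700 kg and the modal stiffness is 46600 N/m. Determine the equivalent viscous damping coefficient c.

Logarithmic decrement δ = (1/n)·ln(x₀/x_n) = (1/4)·ln(29.8/19.6) = (1/4)·ln(1.520) = 0.1047.
ζ = δ/√(4π² + δ²) = 0.1047/√(39.48 + 0.0110) = 0.1047/6.284 = 0.01667.
c = ζ · 2√(km) = 0.01667 × 2√(46600 × 3700) = 0.01667 × 26260 = 437.7 N·s/m.

438 N·s/m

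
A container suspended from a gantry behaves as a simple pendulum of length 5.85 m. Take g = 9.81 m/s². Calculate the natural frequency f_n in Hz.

0.206 Hz

For a simple pendulum ω_n = √(g/L) = √(9.81/5.85) = √1.677 = 1.295 rad/s.
f_n = ω_n/(2π) = 1.295/6.283 = 0.2061 Hz.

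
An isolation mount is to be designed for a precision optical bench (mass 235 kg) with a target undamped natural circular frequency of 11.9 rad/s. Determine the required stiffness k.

33300 N/m

k = m·ω_n² = 235 × 11.90² = 235 × 141.6 = 33280 N/m.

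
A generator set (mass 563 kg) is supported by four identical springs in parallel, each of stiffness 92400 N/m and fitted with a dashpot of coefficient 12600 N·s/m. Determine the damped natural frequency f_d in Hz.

3.67 Hz

Parallel springs add: k_eq = 4 × 92400 = 369600 N/m.
ω_n = √(k_eq/m) = √(369600/563) = 25.62 rad/s.
Critical damping c_c = 2√(k_eq·m) = 2√(369600 × 563) = 28850 N·s/m, so ζ = c/c_c = 12600/28850 = 0.4367.
ω_d = ω_n√(1 − ζ²) = 25.62 × √(1 − 0.191) = 23.05 rad/s.
f_d = ω_d/(2π) = 3.668 Hz.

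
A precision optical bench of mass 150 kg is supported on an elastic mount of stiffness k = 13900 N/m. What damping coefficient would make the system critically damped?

2890 N·s/m

c_c = 2√(k·m) = 2√(13900 × 150) = 2 × 1444 = 2888 N·s/m.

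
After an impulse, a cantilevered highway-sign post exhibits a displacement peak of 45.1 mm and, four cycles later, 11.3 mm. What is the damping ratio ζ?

Logarithmic decrement δ = (1/n)·ln(x₀/x_n) = (1/4)·ln(45.1/11.3) = (1/4)·ln(3.991) = 0.3460.
ζ = δ/√(4π² + δ²) = 0.3460/√(39.48 + 0.120) = 0.3460/6.293 = 0.05499.

0.0550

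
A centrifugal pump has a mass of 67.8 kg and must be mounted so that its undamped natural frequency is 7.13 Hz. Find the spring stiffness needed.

136000 N/m

ω_n = 2πf_n = 2π × 7.13 = 44.80 rad/s.
k = m·ω_n² = 67.8 × 44.80² = 67.8 × 2007 = 136100 N/m.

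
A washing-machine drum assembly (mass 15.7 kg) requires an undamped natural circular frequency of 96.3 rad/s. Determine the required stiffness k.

146000 N/m

k = m·ω_n² = 15.7 × 96.30² = 15.7 × 9274 = 145600 N/m.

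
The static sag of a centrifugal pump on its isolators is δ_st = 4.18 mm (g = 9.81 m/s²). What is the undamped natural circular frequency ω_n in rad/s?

ω_n = √(g/δ_st) = √(9.81/0.00418) = √2347 = 48.44 rad/s.

48.4 rad/s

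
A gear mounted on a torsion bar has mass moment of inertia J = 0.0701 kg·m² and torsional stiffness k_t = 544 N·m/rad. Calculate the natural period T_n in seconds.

0.0713 s

ω_n = √(k_t/J) = √(544/0.0701) = √7760 = 88.09 rad/s.
T_n = 2π/ω_n = 6.283/88.09 = 0.07132 s.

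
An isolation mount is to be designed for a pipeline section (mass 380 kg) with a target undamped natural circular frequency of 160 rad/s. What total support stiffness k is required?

k = m·ω_n² = 380 × 160.0² = 380 × 25600 = 9728000 N/m.

9730000 N/m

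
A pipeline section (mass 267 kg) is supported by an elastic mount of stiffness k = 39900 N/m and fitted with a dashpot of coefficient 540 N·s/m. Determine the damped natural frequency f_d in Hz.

ω_n = √(k/m) = √(39900/267) = 12.22 rad/s.
Critical damping c_c = 2√(k·m) = 2√(39900 × 267) = 6528 N·s/m, so ζ = c/c_c = 540/6528 = 0.08272.
ω_d = ω_n√(1 − ζ²) = 12.22 × √(1 − 0.00684) = 12.18 rad/s.
f_d = ω_d/(2π) = 1.939 Hz.

1.94 Hz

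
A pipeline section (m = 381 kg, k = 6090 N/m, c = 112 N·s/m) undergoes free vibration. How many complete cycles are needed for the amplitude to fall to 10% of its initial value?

10 cycles

ζ = c/(2√(km)) = 112/(2√(6090 × 381)) = 112/3046 = 0.03676.
Logarithmic decrement δ = 2πζ/√(1 − ζ²) = 2π × 0.03676/√(1 − 0.00135) = 0.2311.
x_n/x₀ = e^(−nδ) ≤ 0.1; take ln: n ≥ ln(1/0.1)/δ = 2.303/0.2311 = 9.962.
So 10 complete cycles are required.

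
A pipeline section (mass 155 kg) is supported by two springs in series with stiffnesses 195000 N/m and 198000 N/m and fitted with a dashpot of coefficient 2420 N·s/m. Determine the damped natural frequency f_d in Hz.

3.81 Hz

Series springs: 1/k_eq = 1/195000 + 1/198000 = 1.018×10^-5, so k_eq = 98240 N/m.
ω_n = √(k_eq/m) = √(98240/155) = 25.18 rad/s.
Critical damping c_c = 2√(k_eq·m) = 2√(98240 × 155) = 7805 N·s/m, so ζ = c/c_c = 2420/7805 = 0.3101.
ω_d = ω_n√(1 − ζ²) = 25.18 × √(1 − 0.0961) = 23.94 rad/s.
f_d = ω_d/(2π) = 3.809 Hz.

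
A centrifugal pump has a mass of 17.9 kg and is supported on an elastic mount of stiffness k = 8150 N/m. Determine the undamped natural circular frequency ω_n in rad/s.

ω_n = √(k/m) = √(8150/17.9) = √455.3 = 21.34 rad/s.

21.3 rad/s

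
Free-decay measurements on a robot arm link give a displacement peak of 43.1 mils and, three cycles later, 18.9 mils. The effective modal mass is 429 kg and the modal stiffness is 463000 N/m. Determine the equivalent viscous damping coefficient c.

1230 N·s/m

Logarithmic decrement δ = (1/n)·ln(x₀/x_n) = (1/3)·ln(43.1/18.9) = (1/3)·ln(2.280) = 0.2748.
ζ = δ/√(4π² + δ²) = 0.2748/√(39.48 + 0.0755) = 0.2748/6.289 = 0.04369.
c = ζ · 2√(km) = 0.04369 × 2√(463000 × 429) = 0.04369 × 28190 = 1232 N·s/m.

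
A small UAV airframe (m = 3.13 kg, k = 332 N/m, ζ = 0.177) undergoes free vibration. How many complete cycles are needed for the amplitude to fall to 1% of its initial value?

Logarithmic decrement δ = 2πζ/√(1 − ζ²) = 2π × 0.1770/√(1 − 0.0313) = 1.130.
x_n/x₀ = e^(−nδ) ≤ 0.01; take ln: n ≥ ln(1/0.01)/δ = 4.605/1.130 = 4.075.
So 5 complete cycles are required.

5 cycles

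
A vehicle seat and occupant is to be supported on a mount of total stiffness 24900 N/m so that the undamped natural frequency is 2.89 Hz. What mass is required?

75.5 kg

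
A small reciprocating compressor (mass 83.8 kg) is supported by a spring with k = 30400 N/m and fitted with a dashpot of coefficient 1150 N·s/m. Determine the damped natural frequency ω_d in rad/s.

ω_n = √(k/m) = √(30400/83.8) = 19.05 rad/s.
Critical damping c_c = 2√(k·m) = 2√(30400 × 83.8) = 3192 N·s/m, so ζ = c/c_c = 1150/3192 = 0.3603.
ω_d = ω_n√(1 − ζ²) = 19.05 × √(1 − 0.130) = 17.77 rad/s.

17.8 rad/s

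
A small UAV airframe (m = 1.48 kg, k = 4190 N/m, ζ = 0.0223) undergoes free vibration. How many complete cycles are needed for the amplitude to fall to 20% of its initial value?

12 cycles

Logarithmic decrement δ = 2πζ/√(1 − ζ²) = 2π × 0.02230/√(1 − 0.000497) = 0.1401.
x_n/x₀ = e^(−nδ) ≤ 0.2; take ln: n ≥ ln(1/0.2)/δ = 1.609/0.1401 = 11.48.
So 12 complete cycles are required.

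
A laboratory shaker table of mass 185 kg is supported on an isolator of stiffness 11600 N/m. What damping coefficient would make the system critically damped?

2930 N·s/m

c_c = 2√(k·m) = 2√(11600 × 185) = 2 × 1465 = 2930 N·s/m.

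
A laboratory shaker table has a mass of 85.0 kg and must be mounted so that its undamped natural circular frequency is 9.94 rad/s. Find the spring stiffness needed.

k = m·ω_n² = 85.0 × 9.940² = 85.0 × 98.80 = 8398 N/m.

8400 N/m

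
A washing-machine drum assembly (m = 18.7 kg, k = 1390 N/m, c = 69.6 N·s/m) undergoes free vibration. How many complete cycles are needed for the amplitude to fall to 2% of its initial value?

3 cycles

ζ = c/(2√(km)) = 69.6/(2√(1390 × 18.7)) = 69.6/322.4 = 0.2158.
Logarithmic decrement δ = 2πζ/√(1 − ζ²) = 2π × 0.2158/√(1 − 0.0466) = 1.389.
x_n/x₀ = e^(−nδ) ≤ 0.02; take ln: n ≥ ln(1/0.02)/δ = 3.912/1.389 = 2.817.
So 3 complete cycles are required.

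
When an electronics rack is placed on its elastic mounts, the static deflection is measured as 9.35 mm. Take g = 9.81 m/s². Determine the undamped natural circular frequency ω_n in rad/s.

ω_n = √(g/δ_st) = √(9.81/0.00935) = √1049 = 32.39 rad/s.

32.4 rad/s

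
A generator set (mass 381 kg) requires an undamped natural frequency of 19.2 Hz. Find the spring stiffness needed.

ω_n = 2πf_n = 2π × 19.2 = 120.6 rad/s.
k = m·ω_n² = 381 × 120.6² = 381 × 14550 = 5545000 N/m.

5540000 N/m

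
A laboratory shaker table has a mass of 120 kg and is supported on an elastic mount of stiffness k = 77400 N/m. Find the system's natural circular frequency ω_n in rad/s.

ω_n = √(k/m) = √(77400/120) = √645.0 = 25.40 rad/s.

25.4 rad/s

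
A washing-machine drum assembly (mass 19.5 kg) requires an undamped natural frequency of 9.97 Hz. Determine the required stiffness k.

ω_n = 2πf_n = 2π × 9.97 = 62.64 rad/s.
k = m·ω_n² = 19.5 × 62.64² = 19.5 × 3924 = 76520 N/m.

76500 N/m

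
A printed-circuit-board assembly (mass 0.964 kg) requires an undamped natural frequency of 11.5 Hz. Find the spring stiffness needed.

ω_n = 2πf_n = 2π × 11.5 = 72.26 rad/s.
k = m·ω_n² = 0.964 × 72.26² = 0.964 × 5221 = 5033 N/m.

5030 N/m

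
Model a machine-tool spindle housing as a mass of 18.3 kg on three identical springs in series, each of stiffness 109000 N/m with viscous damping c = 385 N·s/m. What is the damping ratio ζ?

0.236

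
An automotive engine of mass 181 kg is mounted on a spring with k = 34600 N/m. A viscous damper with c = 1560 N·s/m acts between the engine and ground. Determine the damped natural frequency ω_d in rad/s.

ω_n = √(k/m) = √(34600/181) = 13.83 rad/s.
Critical damping c_c = 2√(k·m) = 2√(34600 × 181) = 5005 N·s/m, so ζ = c/c_c = 1560/5005 = 0.3117.
ω_d = ω_n√(1 − ζ²) = 13.83 × √(1 − 0.0971) = 13.14 rad/s.

13.1 rad/s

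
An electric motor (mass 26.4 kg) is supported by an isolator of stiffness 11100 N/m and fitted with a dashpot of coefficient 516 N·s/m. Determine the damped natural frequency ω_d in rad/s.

18.0 rad/s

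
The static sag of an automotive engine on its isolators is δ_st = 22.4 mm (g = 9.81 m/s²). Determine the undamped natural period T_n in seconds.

0.300 s

ω_n = √(g/δ_st) = √(9.81/0.0224) = √437.9 = 20.93 rad/s.
T_n = 2π/ω_n = 6.283/20.93 = 0.3002 s.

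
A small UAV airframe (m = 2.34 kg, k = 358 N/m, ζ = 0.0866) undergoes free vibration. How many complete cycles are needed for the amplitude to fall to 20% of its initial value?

3 cycles

Logarithmic decrement δ = 2πζ/√(1 − ζ²) = 2π × 0.08660/√(1 − 0.00750) = 0.5462.
x_n/x₀ = e^(−nδ) ≤ 0.2; take ln: n ≥ ln(1/0.2)/δ = 1.609/0.5462 = 2.947.
So 3 complete cycles are required.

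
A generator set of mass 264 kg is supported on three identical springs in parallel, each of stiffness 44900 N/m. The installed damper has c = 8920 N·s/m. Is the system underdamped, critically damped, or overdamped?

Parallel springs add: k_eq = 3 × 44900 = 134700 N/m.
c_c = 2√(k_eq·m) = 11930 N·s/m; ζ = c/c_c = 8920/11930 = 0.748.
Since ζ < 1 the system is underdamped.

underdamped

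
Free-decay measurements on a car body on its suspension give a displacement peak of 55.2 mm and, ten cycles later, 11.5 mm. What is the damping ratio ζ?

0.0250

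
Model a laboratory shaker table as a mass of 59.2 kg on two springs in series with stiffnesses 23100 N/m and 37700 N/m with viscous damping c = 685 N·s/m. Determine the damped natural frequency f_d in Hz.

Series springs: 1/k_eq = 1/23100 + 1/37700 = 6.982×10^-5, so k_eq = 14320 N/m.
ω_n = √(k_eq/m) = √(14320/59.2) = 15.55 rad/s.
Critical damping c_c = 2√(k_eq·m) = 2√(14320 × 59.2) = 1842 N·s/m, so ζ = c/c_c = 685/1842 = 0.3719.
ω_d = ω_n√(1 − ζ²) = 15.55 × √(1 − 0.138) = 14.44 rad/s.
f_d = ω_d/(2π) = 2.298 Hz.

2.30 Hz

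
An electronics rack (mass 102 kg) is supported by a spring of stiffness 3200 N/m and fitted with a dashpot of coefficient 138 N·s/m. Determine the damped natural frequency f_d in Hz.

0.885 Hz

ω_n = √(k/m) = √(3200/102) = 5.601 rad/s.
Critical damping c_c = 2√(k·m) = 2√(3200 × 102) = 1143 N·s/m, so ζ = c/c_c = 138/1143 = 0.1208.
ω_d = ω_n√(1 − ζ²) = 5.601 × √(1 − 0.0146) = 5.560 rad/s.
f_d = ω_d/(2π) = 0.8849 Hz.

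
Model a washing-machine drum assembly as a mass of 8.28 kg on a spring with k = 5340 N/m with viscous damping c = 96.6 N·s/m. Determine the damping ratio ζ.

ω_n = √(k/m) = √(5340/8.28) = 25.40 rad/s.
Critical damping c_c = 2√(k·m) = 2√(5340 × 8.28) = 420.5 N·s/m, so ζ = c/c_c = 96.6/420.5 = 0.2297.

0.230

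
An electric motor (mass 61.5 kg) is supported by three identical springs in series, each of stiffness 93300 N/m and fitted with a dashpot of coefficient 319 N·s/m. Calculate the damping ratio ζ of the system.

0.115

Series springs: 1/k_eq = 3/93300, so k_eq = 93300/3 = 31100 N/m.
ω_n = √(k_eq/m) = √(31100/61.5) = 22.49 rad/s.
Critical damping c_c = 2√(k_eq·m) = 2√(31100 × 61.5) = 2766 N·s/m, so ζ = c/c_c = 319/2766 = 0.1153.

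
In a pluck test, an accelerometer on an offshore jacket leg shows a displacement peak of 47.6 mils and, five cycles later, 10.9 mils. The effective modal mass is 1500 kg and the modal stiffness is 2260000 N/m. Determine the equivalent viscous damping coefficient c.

5460 N·s/m

Logarithmic decrement δ = (1/n)·ln(x₀/x_n) = (1/5)·ln(47.6/10.9) = (1/5)·ln(4.367) = 0.2948.
ζ = δ/√(4π² + δ²) = 0.2948/√(39.48 + 0.0869) = 0.2948/6.290 = 0.04687.
c = ζ · 2√(km) = 0.04687 × 2√(2260000 × 1500) = 0.04687 × 116400 = 5458 N·s/m.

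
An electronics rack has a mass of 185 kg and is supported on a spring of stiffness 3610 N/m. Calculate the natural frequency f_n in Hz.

ω_n = √(k/m) = √(3610/185) = √19.51 = 4.417 rad/s.
f_n = ω_n/(2π) = 4.417/6.283 = 0.7031 Hz.

0.703 Hz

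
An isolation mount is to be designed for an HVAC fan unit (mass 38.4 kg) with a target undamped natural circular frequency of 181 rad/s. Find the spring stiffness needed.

k = m·ω_n² = 38.4 × 181.0² = 38.4 × 32760 = 1258000 N/m.

1260000 N/m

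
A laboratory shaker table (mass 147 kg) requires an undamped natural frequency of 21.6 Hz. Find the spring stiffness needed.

2710000 N/m

ω_n = 2πf_n = 2π × 21.6 = 135.7 rad/s.
k = m·ω_n² = 147 × 135.7² = 147 × 18420 = 2708000 N/m.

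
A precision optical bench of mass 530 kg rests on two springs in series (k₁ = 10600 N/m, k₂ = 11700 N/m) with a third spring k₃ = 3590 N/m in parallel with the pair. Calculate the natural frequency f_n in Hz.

Series pair: k_s = k₁k₂/(k₁+k₂) = (10600)(11700)/(10600 + 11700) = 5561 N/m. In parallel with k₃: k_eq = 5561 + 3590 = 9151 N/m.
ω_n = √(k_eq/m) = √(9151/530) = √17.27 = 4.155 rad/s.
f_n = ω_n/(2π) = 4.155/6.283 = 0.6613 Hz.

0.661 Hz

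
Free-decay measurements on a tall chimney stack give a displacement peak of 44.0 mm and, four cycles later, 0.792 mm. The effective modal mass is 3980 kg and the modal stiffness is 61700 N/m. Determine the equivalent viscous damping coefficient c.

4950 N·s/m

Logarithmic decrement δ = (1/n)·ln(x₀/x_n) = (1/4)·ln(44.0/0.792) = (1/4)·ln(55.56) = 1.004.
ζ = δ/√(4π² + δ²) = 1.004/√(39.48 + 1.01) = 1.004/6.363 = 0.1578.
c = ζ · 2√(km) = 0.1578 × 2√(61700 × 3980) = 0.1578 × 31340 = 4947 N·s/m.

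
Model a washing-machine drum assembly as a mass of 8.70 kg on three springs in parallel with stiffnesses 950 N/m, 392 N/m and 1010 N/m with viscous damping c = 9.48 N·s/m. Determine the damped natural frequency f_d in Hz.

2.62 Hz

Parallel springs add: k_eq = 950 + 392 + 1010 = 2352 N/m.
ω_n = √(k_eq/m) = √(2352/8.70) = 16.44 rad/s.
Critical damping c_c = 2√(k_eq·m) = 2√(2352 × 8.70) = 286.1 N·s/m, so ζ = c/c_c = 9.48/286.1 = 0.03314.
ω_d = ω_n√(1 − ζ²) = 16.44 × √(1 − 0.00110) = 16.43 rad/s.
f_d = ω_d/(2π) = 2.615 Hz.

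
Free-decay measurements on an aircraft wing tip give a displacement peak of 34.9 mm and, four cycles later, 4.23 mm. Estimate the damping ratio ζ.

0.0837

Logarithmic decrement δ = (1/n)·ln(x₀/x_n) = (1/4)·ln(34.9/4.23) = (1/4)·ln(8.251) = 0.5276.
ζ = δ/√(4π² + δ²) = 0.5276/√(39.48 + 0.278) = 0.5276/6.305 = 0.08367.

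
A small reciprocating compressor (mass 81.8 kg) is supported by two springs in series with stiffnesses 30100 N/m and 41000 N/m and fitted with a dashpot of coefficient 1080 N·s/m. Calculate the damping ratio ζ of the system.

Series springs: 1/k_eq = 1/30100 + 1/41000 = 5.761×10^-5, so k_eq = 17360 N/m.
ω_n = √(k_eq/m) = √(17360/81.8) = 14.57 rad/s.
Critical damping c_c = 2√(k_eq·m) = 2√(17360 × 81.8) = 2383 N·s/m, so ζ = c/c_c = 1080/2383 = 0.4532.

0.453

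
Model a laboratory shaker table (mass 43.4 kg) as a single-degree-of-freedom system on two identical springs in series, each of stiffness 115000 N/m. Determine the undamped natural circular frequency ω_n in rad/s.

36.4 rad/s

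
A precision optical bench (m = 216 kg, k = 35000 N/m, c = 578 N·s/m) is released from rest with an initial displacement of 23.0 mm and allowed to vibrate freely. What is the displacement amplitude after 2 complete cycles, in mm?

6.09 mm

ζ = c/(2√(km)) = 578/(2√(35000 × 216)) = 578/5499 = 0.1051.
Logarithmic decrement δ = 2πζ/√(1 − ζ²) = 2π × 0.1051/√(1 − 0.0110) = 0.6641.
After n cycles, x_n/x₀ = e^(−nδ), so x_2 = 23.0 × e^(−2 × 0.6641) = 23.0 × 0.2650 = 6.094 mm.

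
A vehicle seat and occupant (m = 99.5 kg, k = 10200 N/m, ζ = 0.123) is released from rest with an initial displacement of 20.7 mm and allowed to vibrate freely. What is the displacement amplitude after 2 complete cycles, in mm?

4.36 mm

Logarithmic decrement δ = 2πζ/√(1 − ζ²) = 2π × 0.1230/√(1 − 0.0151) = 0.7787.
After n cycles, x_n/x₀ = e^(−nδ), so x_2 = 20.7 × e^(−2 × 0.7787) = 20.7 × 0.2107 = 4.361 mm.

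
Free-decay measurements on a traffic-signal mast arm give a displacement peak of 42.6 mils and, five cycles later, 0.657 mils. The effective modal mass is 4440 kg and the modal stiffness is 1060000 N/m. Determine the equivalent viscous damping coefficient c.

Logarithmic decrement δ = (1/n)·ln(x₀/x_n) = (1/5)·ln(42.6/0.657) = (1/5)·ln(64.84) = 0.8344.
ζ = δ/√(4π² + δ²) = 0.8344/√(39.48 + 0.696) = 0.8344/6.338 = 0.1316.
c = ζ · 2√(km) = 0.1316 × 2√(1060000 × 4440) = 0.1316 × 137200 = 18060 N·s/m.

18100 N·s/m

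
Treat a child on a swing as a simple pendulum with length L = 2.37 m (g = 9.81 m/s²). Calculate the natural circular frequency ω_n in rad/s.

For a simple pendulum ω_n = √(g/L) = √(9.81/2.37) = √4.139 = 2.035 rad/s.

2.03 rad/s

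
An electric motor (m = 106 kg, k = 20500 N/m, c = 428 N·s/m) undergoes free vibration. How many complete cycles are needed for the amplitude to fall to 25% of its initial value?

2 cycles

ζ = c/(2√(km)) = 428/(2√(20500 × 106)) = 428/2948 = 0.1452.
Logarithmic decrement δ = 2πζ/√(1 − ζ²) = 2π × 0.1452/√(1 − 0.0211) = 0.9219.
x_n/x₀ = e^(−nδ) ≤ 0.25; take ln: n ≥ ln(1/0.25)/δ = 1.386/0.9219 = 1.504.
So 2 complete cycles are required.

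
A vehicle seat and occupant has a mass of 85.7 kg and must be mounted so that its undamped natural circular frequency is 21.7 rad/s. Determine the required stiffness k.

40400 N/m

k = m·ω_n² = 85.7 × 21.70² = 85.7 × 470.9 = 40360 N/m.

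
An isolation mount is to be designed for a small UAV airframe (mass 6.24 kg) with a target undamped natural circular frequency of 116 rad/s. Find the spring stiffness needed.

k = m·ω_n² = 6.24 × 116.0² = 6.24 × 13460 = 83970 N/m.

84000 N/m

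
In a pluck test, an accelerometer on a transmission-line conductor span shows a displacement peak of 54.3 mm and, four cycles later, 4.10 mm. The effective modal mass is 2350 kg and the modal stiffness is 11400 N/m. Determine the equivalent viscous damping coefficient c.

1060 N·s/m

Logarithmic decrement δ = (1/n)·ln(x₀/x_n) = (1/4)·ln(54.3/4.10) = (1/4)·ln(13.24) = 0.6459.
ζ = δ/√(4π² + δ²) = 0.6459/√(39.48 + 0.417) = 0.6459/6.316 = 0.1023.
c = ζ · 2√(km) = 0.1023 × 2√(11400 × 2350) = 0.1023 × 10350 = 1059 N·s/m.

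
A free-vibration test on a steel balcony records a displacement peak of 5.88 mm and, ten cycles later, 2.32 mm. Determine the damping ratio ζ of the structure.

Logarithmic decrement δ = (1/n)·ln(x₀/x_n) = (1/10)·ln(5.88/2.32) = (1/10)·ln(2.534) = 0.09300.
ζ = δ/√(4π² + δ²) = 0.09300/√(39.48 + 0.00865) = 0.09300/6.284 = 0.01480.

0.0148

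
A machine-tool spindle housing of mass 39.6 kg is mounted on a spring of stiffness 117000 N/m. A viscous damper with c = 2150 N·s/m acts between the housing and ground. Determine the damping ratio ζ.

0.499

ω_n = √(k/m) = √(117000/39.6) = 54.36 rad/s.
Critical damping c_c = 2√(k·m) = 2√(117000 × 39.6) = 4305 N·s/m, so ζ = c/c_c = 2150/4305 = 0.4994.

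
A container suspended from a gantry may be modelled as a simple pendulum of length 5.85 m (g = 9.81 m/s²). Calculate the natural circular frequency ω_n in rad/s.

1.29 rad/s

For a simple pendulum ω_n = √(g/L) = √(9.81/5.85) = √1.677 = 1.295 rad/s.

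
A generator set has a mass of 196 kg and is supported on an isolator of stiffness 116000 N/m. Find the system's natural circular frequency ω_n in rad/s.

ω_n = √(k/m) = √(116000/196) = √591.8 = 24.33 rad/s.

24.3 rad/s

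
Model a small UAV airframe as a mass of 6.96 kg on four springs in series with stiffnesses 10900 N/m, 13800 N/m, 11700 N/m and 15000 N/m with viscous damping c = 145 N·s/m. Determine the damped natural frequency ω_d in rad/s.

Series springs: 1/k_eq = 1/10900 + 1/13800 + 1/11700 + 1/15000 = 0.0003163, so k_eq = 3161 N/m.
ω_n = √(k_eq/m) = √(3161/6.96) = 21.31 rad/s.
Critical damping c_c = 2√(k_eq·m) = 2√(3161 × 6.96) = 296.7 N·s/m, so ζ = c/c_c = 145/296.7 = 0.4888.
ω_d = ω_n√(1 − ζ²) = 21.31 × √(1 − 0.239) = 18.59 rad/s.

18.6 rad/s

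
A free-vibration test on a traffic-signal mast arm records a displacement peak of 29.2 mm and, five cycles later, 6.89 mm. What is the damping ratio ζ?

Logarithmic decrement δ = (1/n)·ln(x₀/x_n) = (1/5)·ln(29.2/6.89) = (1/5)·ln(4.238) = 0.2888.
ζ = δ/√(4π² + δ²) = 0.2888/√(39.48 + 0.0834) = 0.2888/6.290 = 0.04592.

0.0459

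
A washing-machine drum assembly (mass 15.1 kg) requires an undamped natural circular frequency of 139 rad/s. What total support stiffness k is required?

292000 N/m

k = m·ω_n² = 15.1 × 139.0² = 15.1 × 19320 = 291700 N/m.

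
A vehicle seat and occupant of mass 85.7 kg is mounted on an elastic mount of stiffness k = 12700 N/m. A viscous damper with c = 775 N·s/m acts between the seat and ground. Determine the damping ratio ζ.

0.371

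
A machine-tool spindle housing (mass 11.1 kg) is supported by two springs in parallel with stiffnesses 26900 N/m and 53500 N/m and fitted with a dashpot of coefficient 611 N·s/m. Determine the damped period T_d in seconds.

0.0780 s

Parallel springs add: k_eq = 26900 + 53500 = 80400 N/m.
ω_n = √(k_eq/m) = √(80400/11.1) = 85.11 rad/s.
Critical damping c_c = 2√(k_eq·m) = 2√(80400 × 11.1) = 1889 N·s/m, so ζ = c/c_c = 611/1889 = 0.3234.
ω_d = ω_n√(1 − ζ²) = 85.11 × √(1 − 0.105) = 80.53 rad/s.
T_d = 2π/ω_d = 0.07802 s.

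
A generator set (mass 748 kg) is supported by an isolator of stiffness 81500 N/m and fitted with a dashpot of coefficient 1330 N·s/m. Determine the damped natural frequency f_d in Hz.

ω_n = √(k/m) = √(81500/748) = 10.44 rad/s.
Critical damping c_c = 2√(k·m) = 2√(81500 × 748) = 15620 N·s/m, so ζ = c/c_c = 1330/15620 = 0.08517.
ω_d = ω_n√(1 − ζ²) = 10.44 × √(1 − 0.00725) = 10.40 rad/s.
f_d = ω_d/(2π) = 1.655 Hz.

1.66 Hz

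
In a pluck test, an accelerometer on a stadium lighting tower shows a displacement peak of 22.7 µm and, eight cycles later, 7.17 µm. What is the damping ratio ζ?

Logarithmic decrement δ = (1/n)·ln(x₀/x_n) = (1/8)·ln(22.7/7.17) = (1/8)·ln(3.166) = 0.1441.
ζ = δ/√(4π² + δ²) = 0.1441/√(39.48 + 0.0208) = 0.1441/6.285 = 0.02292.

0.0229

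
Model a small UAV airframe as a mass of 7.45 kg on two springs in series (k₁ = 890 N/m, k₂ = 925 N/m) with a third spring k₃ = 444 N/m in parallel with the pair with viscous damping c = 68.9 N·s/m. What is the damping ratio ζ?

Series pair: k_s = k₁k₂/(k₁+k₂) = (890)(925)/(890 + 925) = 453.6 N/m. In parallel with k₃: k_eq = 453.6 + 444 = 897.6 N/m.
ω_n = √(k_eq/m) = √(897.6/7.45) = 10.98 rad/s.
Critical damping c_c = 2√(k_eq·m) = 2√(897.6 × 7.45) = 163.5 N·s/m, so ζ = c/c_c = 68.9/163.5 = 0.4213.

0.421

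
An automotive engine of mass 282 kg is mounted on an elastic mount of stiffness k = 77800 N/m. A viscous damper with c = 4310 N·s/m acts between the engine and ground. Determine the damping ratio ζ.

ω_n = √(k/m) = √(77800/282) = 16.61 rad/s.
Critical damping c_c = 2√(k·m) = 2√(77800 × 282) = 9368 N·s/m, so ζ = c/c_c = 4310/9368 = 0.4601.

0.460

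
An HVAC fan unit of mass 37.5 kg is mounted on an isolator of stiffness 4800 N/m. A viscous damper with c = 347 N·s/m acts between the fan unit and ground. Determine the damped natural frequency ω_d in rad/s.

10.3 rad/s

ω_n = √(k/m) = √(4800/37.5) = 11.31 rad/s.
Critical damping c_c = 2√(k·m) = 2√(4800 × 37.5) = 848.5 N·s/m, so ζ = c/c_c = 347/848.5 = 0.4089.
ω_d = ω_n√(1 − ζ²) = 11.31 × √(1 − 0.167) = 10.32 rad/s.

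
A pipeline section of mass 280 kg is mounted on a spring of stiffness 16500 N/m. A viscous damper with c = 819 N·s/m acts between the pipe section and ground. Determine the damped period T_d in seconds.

0.834 s

ω_n = √(k/m) = √(16500/280) = 7.676 rad/s.
Critical damping c_c = 2√(k·m) = 2√(16500 × 280) = 4299 N·s/m, so ζ = c/c_c = 819/4299 = 0.1905.
ω_d = ω_n√(1 − ζ²) = 7.676 × √(1 − 0.0363) = 7.536 rad/s.
T_d = 2π/ω_d = 0.8338 s.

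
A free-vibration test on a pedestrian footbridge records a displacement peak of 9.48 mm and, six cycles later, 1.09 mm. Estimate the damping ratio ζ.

0.0573

Logarithmic decrement δ = (1/n)·ln(x₀/x_n) = (1/6)·ln(9.48/1.09) = (1/6)·ln(8.697) = 0.3605.
ζ = δ/√(4π² + δ²) = 0.3605/√(39.48 + 0.130) = 0.3605/6.294 = 0.05728.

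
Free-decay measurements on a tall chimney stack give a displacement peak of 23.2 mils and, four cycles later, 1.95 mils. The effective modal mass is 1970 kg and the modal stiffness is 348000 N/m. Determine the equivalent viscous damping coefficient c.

5130 N·s/m

Logarithmic decrement δ = (1/n)·ln(x₀/x_n) = (1/4)·ln(23.2/1.95) = (1/4)·ln(11.90) = 0.6191.
ζ = δ/√(4π² + δ²) = 0.6191/√(39.48 + 0.383) = 0.6191/6.314 = 0.09805.
c = ζ · 2√(km) = 0.09805 × 2√(348000 × 1970) = 0.09805 × 52370 = 5135 N·s/m.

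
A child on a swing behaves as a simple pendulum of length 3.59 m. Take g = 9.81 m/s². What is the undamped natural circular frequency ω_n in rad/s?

1.65 rad/s

For a simple pendulum ω_n = √(g/L) = √(9.81/3.59) = √2.733 = 1.653 rad/s.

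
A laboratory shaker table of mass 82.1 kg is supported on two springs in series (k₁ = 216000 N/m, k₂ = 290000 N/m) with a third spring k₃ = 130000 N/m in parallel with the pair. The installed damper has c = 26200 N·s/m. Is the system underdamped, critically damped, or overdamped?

Series pair: k_s = k₁k₂/(k₁+k₂) = (216000)(290000)/(216000 + 290000) = 123800 N/m. In parallel with k₃: k_eq = 123800 + 130000 = 253800 N/m.
c_c = 2√(k_eq·m) = 9129 N·s/m; ζ = c/c_c = 26200/9129 = 2.87.
Since ζ > 1 the system is overdamped.

overdamped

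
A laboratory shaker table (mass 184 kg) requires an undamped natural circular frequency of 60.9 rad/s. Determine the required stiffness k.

682000 N/m

k = m·ω_n² = 184 × 60.90² = 184 × 3709 = 682400 N/m.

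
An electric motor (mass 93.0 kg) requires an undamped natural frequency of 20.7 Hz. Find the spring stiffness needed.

1570000 N/m

ω_n = 2πf_n = 2π × 20.7 = 130.1 rad/s.
k = m·ω_n² = 93.0 × 130.1² = 93.0 × 16920 = 1573000 N/m.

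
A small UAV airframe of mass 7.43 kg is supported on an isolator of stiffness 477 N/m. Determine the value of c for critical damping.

119 N·s/m

c_c = 2√(k·m) = 2√(477.0 × 7.43) = 2 × 59.53 = 119.1 N·s/m.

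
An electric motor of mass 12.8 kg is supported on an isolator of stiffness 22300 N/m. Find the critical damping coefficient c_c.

c_c = 2√(k·m) = 2√(22300 × 12.8) = 2 × 534.3 = 1069 N·s/m.

1070 N·s/m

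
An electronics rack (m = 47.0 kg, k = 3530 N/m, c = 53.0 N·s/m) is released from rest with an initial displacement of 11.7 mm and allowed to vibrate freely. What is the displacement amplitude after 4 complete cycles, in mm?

ζ = c/(2√(km)) = 53.0/(2√(3530 × 47.0)) = 53.0/814.6 = 0.06506.
Logarithmic decrement δ = 2πζ/√(1 − ζ²) = 2π × 0.06506/√(1 − 0.00423) = 0.4096.
After n cycles, x_n/x₀ = e^(−nδ), so x_4 = 11.7 × e^(−4 × 0.4096) = 11.7 × 0.1943 = 2.273 mm.

2.27 mm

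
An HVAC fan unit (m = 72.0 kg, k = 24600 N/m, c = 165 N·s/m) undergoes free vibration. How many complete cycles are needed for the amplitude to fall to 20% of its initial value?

5 cycles

ζ = c/(2√(km)) = 165/(2√(24600 × 72.0)) = 165/2662 = 0.06199.
Logarithmic decrement δ = 2πζ/√(1 − ζ²) = 2π × 0.06199/√(1 − 0.00384) = 0.3902.
x_n/x₀ = e^(−nδ) ≤ 0.2; take ln: n ≥ ln(1/0.2)/δ = 1.609/0.3902 = 4.124.
So 5 complete cycles are required.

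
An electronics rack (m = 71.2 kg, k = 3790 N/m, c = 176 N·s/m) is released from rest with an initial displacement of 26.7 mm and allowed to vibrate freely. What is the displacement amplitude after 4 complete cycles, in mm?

ζ = c/(2√(km)) = 176/(2√(3790 × 71.2)) = 176/1039 = 0.1694.
Logarithmic decrement δ = 2πζ/√(1 − ζ²) = 2π × 0.1694/√(1 − 0.0287) = 1.080.
After n cycles, x_n/x₀ = e^(−nδ), so x_4 = 26.7 × e^(−4 × 1.080) = 26.7 × 0.01330 = 0.3551 mm.

0.355 mm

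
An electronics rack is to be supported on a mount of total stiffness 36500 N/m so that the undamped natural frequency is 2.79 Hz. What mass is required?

119 kg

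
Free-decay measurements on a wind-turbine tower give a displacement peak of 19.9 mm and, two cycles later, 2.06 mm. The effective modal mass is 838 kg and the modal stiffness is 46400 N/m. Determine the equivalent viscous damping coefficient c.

Logarithmic decrement δ = (1/n)·ln(x₀/x_n) = (1/2)·ln(19.9/2.06) = (1/2)·ln(9.660) = 1.134.
ζ = δ/√(4π² + δ²) = 1.134/√(39.48 + 1.29) = 1.134/6.385 = 0.1776.
c = ζ · 2√(km) = 0.1776 × 2√(46400 × 838) = 0.1776 × 12470 = 2215 N·s/m.

2220 N·s/m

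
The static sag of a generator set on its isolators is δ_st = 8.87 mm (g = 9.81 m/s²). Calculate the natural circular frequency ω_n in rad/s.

33.3 rad/s

ω_n = √(g/δ_st) = √(9.81/0.00887) = √1106 = 33.26 rad/s.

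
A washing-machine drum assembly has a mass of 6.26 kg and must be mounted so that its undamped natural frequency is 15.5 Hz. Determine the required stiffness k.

59400 N/m

ω_n = 2πf_n = 2π × 15.5 = 97.39 rad/s.
k = m·ω_n² = 6.26 × 97.39² = 6.26 × 9485 = 59370 N/m.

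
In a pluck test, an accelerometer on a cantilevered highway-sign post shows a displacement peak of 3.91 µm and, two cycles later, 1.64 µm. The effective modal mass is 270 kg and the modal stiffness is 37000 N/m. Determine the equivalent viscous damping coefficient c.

436 N·s/m

Logarithmic decrement δ = (1/n)·ln(x₀/x_n) = (1/2)·ln(3.91/1.64) = (1/2)·ln(2.384) = 0.4344.
ζ = δ/√(4π² + δ²) = 0.4344/√(39.48 + 0.189) = 0.4344/6.298 = 0.06898.
c = ζ · 2√(km) = 0.06898 × 2√(37000 × 270) = 0.06898 × 6321 = 436.0 N·s/m.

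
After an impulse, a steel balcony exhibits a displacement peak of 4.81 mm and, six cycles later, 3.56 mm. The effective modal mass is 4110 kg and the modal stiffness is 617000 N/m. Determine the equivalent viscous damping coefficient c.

804 N·s/m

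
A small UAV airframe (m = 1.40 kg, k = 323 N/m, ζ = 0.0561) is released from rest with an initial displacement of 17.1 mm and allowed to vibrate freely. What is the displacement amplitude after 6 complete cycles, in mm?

2.06 mm

Logarithmic decrement δ = 2πζ/√(1 − ζ²) = 2π × 0.05610/√(1 − 0.00315) = 0.3530.
After n cycles, x_n/x₀ = e^(−nδ), so x_6 = 17.1 × e^(−6 × 0.3530) = 17.1 × 0.1202 = 2.056 mm.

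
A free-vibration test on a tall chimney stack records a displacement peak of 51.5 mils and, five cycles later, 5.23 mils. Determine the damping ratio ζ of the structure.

Logarithmic decrement δ = (1/n)·ln(x₀/x_n) = (1/5)·ln(51.5/5.23) = (1/5)·ln(9.847) = 0.4574.
ζ = δ/√(4π² + δ²) = 0.4574/√(39.48 + 0.209) = 0.4574/6.300 = 0.07261.

0.0726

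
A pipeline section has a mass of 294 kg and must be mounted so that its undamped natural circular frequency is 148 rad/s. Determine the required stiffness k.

6440000 N/m

k = m·ω_n² = 294 × 148.0² = 294 × 21900 = 6440000 N/m.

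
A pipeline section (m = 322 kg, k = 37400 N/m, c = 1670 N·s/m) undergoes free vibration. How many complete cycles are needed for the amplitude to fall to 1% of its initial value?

ζ = c/(2√(km)) = 1670/(2√(37400 × 322)) = 1670/6941 = 0.2406.
Logarithmic decrement δ = 2πζ/√(1 − ζ²) = 2π × 0.2406/√(1 − 0.0579) = 1.558.
x_n/x₀ = e^(−nδ) ≤ 0.01; take ln: n ≥ ln(1/0.01)/δ = 4.605/1.558 = 2.957.
So 3 complete cycles are required.

3 cycles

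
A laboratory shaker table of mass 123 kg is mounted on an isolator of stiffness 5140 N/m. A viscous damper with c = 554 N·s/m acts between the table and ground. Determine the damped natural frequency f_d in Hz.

0.964 Hz

ω_n = √(k/m) = √(5140/123) = 6.464 rad/s.
Critical damping c_c = 2√(k·m) = 2√(5140 × 123) = 1590 N·s/m, so ζ = c/c_c = 554/1590 = 0.3484.
ω_d = ω_n√(1 − ζ²) = 6.464 × √(1 − 0.121) = 6.059 rad/s.
f_d = ω_d/(2π) = 0.9644 Hz.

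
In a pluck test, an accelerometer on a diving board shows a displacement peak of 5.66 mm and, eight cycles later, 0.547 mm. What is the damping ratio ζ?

Logarithmic decrement δ = (1/n)·ln(x₀/x_n) = (1/8)·ln(5.66/0.547) = (1/8)·ln(10.35) = 0.2921.
ζ = δ/√(4π² + δ²) = 0.2921/√(39.48 + 0.0853) = 0.2921/6.290 = 0.04644.

0.0464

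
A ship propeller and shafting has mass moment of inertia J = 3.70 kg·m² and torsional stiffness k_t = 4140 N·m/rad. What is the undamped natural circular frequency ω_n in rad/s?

33.5 rad/s

ω_n = √(k_t/J) = √(4140/3.70) = √1119 = 33.45 rad/s.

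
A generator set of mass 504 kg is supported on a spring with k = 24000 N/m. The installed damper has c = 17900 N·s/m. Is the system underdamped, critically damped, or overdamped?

overdamped

c_c = 2√(k·m) = 6956 N·s/m; ζ = c/c_c = 17900/6956 = 2.57.
Since ζ > 1 the system is overdamped.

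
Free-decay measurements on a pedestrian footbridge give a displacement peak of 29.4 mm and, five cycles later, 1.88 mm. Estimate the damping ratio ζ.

Logarithmic decrement δ = (1/n)·ln(x₀/x_n) = (1/5)·ln(29.4/1.88) = (1/5)·ln(15.64) = 0.5499.
ζ = δ/√(4π² + δ²) = 0.5499/√(39.48 + 0.302) = 0.5499/6.307 = 0.08719.

0.0872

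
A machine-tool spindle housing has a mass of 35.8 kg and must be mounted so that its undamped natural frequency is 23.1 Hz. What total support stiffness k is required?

ω_n = 2πf_n = 2π × 23.1 = 145.1 rad/s.
k = m·ω_n² = 35.8 × 145.1² = 35.8 × 21070 = 754200 N/m.

754000 N/m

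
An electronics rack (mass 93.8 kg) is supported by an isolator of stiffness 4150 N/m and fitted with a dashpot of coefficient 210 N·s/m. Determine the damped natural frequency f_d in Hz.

1.04 Hz

ω_n = √(k/m) = √(4150/93.8) = 6.652 rad/s.
Critical damping c_c = 2√(k·m) = 2√(4150 × 93.8) = 1248 N·s/m, so ζ = c/c_c = 210/1248 = 0.1683.
ω_d = ω_n√(1 − ζ²) = 6.652 × √(1 − 0.0283) = 6.557 rad/s.
f_d = ω_d/(2π) = 1.044 Hz.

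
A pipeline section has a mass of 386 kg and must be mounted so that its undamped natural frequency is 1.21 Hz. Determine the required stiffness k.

22300 N/m

ω_n = 2πf_n = 2π × 1.21 = 7.603 rad/s.
k = m·ω_n² = 386 × 7.603² = 386 × 57.80 = 22310 N/m.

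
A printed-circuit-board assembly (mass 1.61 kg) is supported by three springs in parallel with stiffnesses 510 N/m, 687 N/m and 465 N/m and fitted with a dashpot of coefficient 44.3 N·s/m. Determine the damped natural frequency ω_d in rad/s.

29.0 rad/s

Parallel springs add: k_eq = 510 + 687 + 465 = 1662 N/m.
ω_n = √(k_eq/m) = √(1662/1.61) = 32.13 rad/s.
Critical damping c_c = 2√(k_eq·m) = 2√(1662 × 1.61) = 103.5 N·s/m, so ζ = c/c_c = 44.3/103.5 = 0.4282.
ω_d = ω_n√(1 − ζ²) = 32.13 × √(1 − 0.183) = 29.03 rad/s.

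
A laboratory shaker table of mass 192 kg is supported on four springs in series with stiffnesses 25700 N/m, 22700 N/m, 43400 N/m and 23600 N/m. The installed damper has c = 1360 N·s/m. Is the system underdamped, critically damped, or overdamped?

Series springs: 1/k_eq = 1/25700 + 1/22700 + 1/43400 + 1/23600 = 0.0001484, so k_eq = 6740 N/m.
c_c = 2√(k_eq·m) = 2275 N·s/m; ζ = c/c_c = 1360/2275 = 0.598.
Since ζ < 1 the system is underdamped.

underdamped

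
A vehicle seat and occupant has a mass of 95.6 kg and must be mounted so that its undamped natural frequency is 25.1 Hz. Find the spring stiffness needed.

2380000 N/m

ω_n = 2πf_n = 2π × 25.1 = 157.7 rad/s.
k = m·ω_n² = 95.6 × 157.7² = 95.6 × 24870 = 2378000 N/m.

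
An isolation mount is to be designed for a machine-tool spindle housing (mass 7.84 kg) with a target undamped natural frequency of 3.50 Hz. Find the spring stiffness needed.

3790 N/m

ω_n = 2πf_n = 2π × 3.50 = 21.99 rad/s.
k = m·ω_n² = 7.84 × 21.99² = 7.84 × 483.6 = 3792 N/m.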